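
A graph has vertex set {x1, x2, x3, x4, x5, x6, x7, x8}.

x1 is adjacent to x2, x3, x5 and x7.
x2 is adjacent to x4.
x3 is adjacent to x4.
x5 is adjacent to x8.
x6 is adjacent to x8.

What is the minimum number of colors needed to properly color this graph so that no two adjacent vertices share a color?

2

x1 and x7 are adjacent, so at least 2 colors are needed.
2 colors suffice: color 1 → {x1, x4, x8}; color 2 → {x2, x3, x5, x6, x7}. Each edge has distinct colors on its endpoints.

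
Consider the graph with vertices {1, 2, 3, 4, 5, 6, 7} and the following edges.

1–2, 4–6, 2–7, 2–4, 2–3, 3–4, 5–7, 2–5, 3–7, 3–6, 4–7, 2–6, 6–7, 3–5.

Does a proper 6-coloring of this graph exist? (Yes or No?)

Yes

The chromatic number is 5. 2, 3, 4, 6, 7 are mutually adjacent (a clique of size 5), so at least 5 colors are needed.
5 colors suffice: color red → {2}; color blue → {1, 3}; color green → {7}; color yellow → {4, 5}; color purple → {6}.
Since 6 ≥ 5, a proper 6-coloring certainly exists.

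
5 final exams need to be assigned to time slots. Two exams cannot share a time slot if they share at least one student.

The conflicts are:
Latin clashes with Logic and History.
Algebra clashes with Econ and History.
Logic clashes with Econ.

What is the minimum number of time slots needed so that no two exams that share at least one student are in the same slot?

The cycle Logic-Latin-History-Algebra-Econ-Logic has odd length 5, so it cannot be 2-colored; at least 3 time slots are needed.
3 time slots suffice: time slot 1 → {Logic, History}; time slot 2 → {Latin, Econ}; time slot 3 → {Algebra}. Every pair that conflicts lands in different time slots.

3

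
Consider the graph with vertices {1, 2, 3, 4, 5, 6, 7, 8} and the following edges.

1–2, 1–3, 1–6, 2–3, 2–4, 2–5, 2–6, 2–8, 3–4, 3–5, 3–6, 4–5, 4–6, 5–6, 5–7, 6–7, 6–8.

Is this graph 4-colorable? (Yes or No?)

No

2, 3, 4, 5, 6 are mutually adjacent (a clique of size 5), so at least 5 colors are needed.
So 4 colors are not enough.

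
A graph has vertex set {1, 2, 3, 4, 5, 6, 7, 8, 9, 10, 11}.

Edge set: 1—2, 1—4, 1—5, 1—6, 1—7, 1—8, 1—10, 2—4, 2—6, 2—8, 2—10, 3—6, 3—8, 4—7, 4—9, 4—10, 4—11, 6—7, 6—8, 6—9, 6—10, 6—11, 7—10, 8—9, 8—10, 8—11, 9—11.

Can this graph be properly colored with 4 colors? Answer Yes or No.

1, 2, 6, 8, 10 form a clique, so at least 5 colors are needed.
So 4 colors are not enough.

No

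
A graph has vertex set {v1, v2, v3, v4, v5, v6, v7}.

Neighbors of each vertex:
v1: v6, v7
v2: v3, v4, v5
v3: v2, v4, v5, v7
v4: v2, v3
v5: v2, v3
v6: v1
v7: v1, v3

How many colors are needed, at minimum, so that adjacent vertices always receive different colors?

3

v2, v3, v5 are mutually adjacent, so at least 3 colors are needed.
3 colors suffice: color 1 → {v1, v3}; color 2 → {v2, v6, v7}; color 3 → {v4, v5}. Each edge has distinct colors on its endpoints.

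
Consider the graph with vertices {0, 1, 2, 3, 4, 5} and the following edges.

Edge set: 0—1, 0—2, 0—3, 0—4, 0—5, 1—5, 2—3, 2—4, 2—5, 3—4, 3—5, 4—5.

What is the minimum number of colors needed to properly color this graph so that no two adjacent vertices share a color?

0, 2, 3, 4, 5 are mutually adjacent (a clique of size 5), so at least 5 colors are needed.
5 colors suffice: 0=a, 1=c, 2=e, 3=c, 4=d, 5=b. Every edge joins two different colors.

5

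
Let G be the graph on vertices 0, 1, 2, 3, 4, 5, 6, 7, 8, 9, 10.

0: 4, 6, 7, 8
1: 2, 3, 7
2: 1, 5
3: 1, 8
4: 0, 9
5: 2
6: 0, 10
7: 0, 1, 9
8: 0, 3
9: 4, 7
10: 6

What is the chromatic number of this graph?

3

The cycle 8-3-1-7-0-8 has odd length 5, so it cannot be 2-colored; at least 3 colors are needed.
3 colors suffice: color red → {0, 1, 5, 9, 10}; color blue → {2, 4, 6, 7, 8}; color green → {3}. Each edge has distinct colors on its endpoints.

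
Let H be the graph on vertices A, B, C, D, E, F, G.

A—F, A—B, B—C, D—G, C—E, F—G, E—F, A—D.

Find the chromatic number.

3

The cycle C-E-F-A-B-C has odd length 5, so it cannot be 2-colored; at least 3 colors are needed.
3 colors suffice: color 1 → {C, D, F}; color 2 → {A, E, G}; color 3 → {B}. No two adjacent vertices share a color.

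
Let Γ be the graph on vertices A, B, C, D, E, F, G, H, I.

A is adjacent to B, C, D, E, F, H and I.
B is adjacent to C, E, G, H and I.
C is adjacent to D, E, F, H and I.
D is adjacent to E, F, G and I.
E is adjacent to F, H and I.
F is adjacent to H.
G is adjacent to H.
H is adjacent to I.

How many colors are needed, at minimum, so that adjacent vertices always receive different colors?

6

A, B, C, E, H, I form a clique, so at least 6 colors are needed.
6 colors suffice: color 1 → {D, H}; color 2 → {E, G}; color 3 → {C}; color 4 → {A}; color 5 → {F, I}; color 6 → {B}. Every edge joins two different colors.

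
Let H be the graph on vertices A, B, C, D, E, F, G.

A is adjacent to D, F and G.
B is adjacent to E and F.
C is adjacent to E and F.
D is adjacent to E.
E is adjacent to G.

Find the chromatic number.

The cycle C-E-G-A-F-C has odd length 5, so it cannot be 2-colored; at least 3 colors are needed.
3 colors suffice: color red → {E, F}; color blue → {A, B, C}; color green → {D, G}. No two adjacent vertices share a color.

3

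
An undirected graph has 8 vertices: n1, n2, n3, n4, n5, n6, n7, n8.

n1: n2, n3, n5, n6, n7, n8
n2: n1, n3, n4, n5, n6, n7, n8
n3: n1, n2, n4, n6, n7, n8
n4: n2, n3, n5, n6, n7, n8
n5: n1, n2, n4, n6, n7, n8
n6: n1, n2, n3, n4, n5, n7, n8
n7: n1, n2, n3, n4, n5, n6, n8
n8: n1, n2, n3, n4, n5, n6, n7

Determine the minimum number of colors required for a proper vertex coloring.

n2, n4, n5, n6, n7, n8 are mutually adjacent (a clique of size 6), so at least 6 colors are needed.
6 colors suffice: color 1 → {n7}; color 2 → {n6}; color 3 → {n8}; color 4 → {n2}; color 5 → {n1, n4}; color 6 → {n3, n5}. Each edge has distinct colors on its endpoints.

6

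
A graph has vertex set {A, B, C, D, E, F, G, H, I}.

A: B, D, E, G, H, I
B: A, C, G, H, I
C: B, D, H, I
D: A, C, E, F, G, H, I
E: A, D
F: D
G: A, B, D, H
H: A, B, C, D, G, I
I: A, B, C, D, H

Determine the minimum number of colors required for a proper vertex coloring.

A, B, G, H are mutually adjacent (a clique of size 4), so at least 4 colors are needed.
A valid assignment using 4 colors: A=blue, B=red, C=blue, D=red, E=green, F=blue, G=yellow, H=green, I=yellow. Each edge has distinct colors on its endpoints.

4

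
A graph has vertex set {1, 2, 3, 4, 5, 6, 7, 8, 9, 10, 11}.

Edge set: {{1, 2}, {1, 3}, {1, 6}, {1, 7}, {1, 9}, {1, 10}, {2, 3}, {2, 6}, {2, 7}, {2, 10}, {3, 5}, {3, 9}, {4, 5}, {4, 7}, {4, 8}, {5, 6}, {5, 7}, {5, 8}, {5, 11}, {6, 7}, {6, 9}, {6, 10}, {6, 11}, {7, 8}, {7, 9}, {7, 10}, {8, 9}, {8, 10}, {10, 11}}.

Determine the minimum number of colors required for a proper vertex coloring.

5

1, 2, 6, 7, 10 are pairwise adjacent (a clique of size 5), so at least 5 colors are needed.
5 colors suffice: color a → {3, 7, 11}; color b → {6, 8}; color c → {5, 9, 10}; color d → {1, 4}; color e → {2}. No two adjacent vertices share a color.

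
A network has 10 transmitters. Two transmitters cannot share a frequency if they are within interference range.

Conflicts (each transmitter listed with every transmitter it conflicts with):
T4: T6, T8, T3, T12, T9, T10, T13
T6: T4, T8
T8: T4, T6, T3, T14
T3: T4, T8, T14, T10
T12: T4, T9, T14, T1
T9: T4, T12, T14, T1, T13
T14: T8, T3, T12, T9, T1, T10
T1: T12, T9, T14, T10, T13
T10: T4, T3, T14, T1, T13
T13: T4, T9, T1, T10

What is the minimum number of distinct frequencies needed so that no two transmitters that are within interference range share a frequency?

T12, T9, T14, T1 pairwise conflict, so at least 4 frequencies are needed.
4 frequencies suffice: frequency 1 → {T4, T14}; frequency 2 → {T8, T9, T10}; frequency 3 → {T6, T3, T1}; frequency 4 → {T12, T13}. Every pair that conflicts lands in different frequencies.

4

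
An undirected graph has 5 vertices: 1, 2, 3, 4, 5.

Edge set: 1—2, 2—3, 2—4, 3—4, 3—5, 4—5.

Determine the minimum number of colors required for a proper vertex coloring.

3

2, 3, 4 are mutually adjacent, so at least 3 colors are needed.
One proper 3-coloring: 1=red, 2=green, 3=blue, 4=red, 5=green. Each edge has distinct colors on its endpoints.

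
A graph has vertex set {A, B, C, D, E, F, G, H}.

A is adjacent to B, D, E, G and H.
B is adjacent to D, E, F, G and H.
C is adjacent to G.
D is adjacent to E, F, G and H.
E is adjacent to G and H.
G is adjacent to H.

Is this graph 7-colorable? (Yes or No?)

Yes

The chromatic number is 6. A, B, D, E, G, H are pairwise adjacent (a clique of size 6), so at least 6 colors are needed.
6 colors suffice: color 1 → {F, G}; color 2 → {B, C}; color 3 → {D}; color 4 → {E}; color 5 → {A}; color 6 → {H}.
Since 7 ≥ 6, a proper 7-coloring certainly exists.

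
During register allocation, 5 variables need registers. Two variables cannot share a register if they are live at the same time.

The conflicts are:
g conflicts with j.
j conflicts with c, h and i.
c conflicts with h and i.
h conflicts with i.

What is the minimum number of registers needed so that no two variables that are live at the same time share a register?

4

j, c, h, i are mutually in conflict, so at least 4 registers are needed.
Using 4 registers: g=2, j=1, c=4, h=3, i=2. Every pair that conflicts lands in different registers.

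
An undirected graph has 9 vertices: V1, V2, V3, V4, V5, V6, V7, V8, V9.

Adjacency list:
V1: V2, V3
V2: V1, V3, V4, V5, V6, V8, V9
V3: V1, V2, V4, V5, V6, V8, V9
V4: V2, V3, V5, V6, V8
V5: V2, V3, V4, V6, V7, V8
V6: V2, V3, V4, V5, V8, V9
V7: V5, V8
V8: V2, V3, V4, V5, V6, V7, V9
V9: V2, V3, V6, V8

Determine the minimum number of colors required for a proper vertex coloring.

6

V2, V3, V4, V5, V6, V8 are mutually adjacent (a clique of size 6), so at least 6 colors are needed.
A valid assignment using 6 colors: V1=2, V2=3, V3=1, V4=6, V5=5, V6=4, V7=1, V8=2, V9=5. Every edge joins two different colors.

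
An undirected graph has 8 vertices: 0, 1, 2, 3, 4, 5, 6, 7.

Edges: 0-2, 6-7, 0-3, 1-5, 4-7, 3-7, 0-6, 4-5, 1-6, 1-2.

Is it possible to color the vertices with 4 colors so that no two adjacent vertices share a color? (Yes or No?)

Yes

The chromatic number is 3. The cycle 7-6-1-5-4-7 has odd length 5, so it cannot be 2-colored; at least 3 colors are needed.
3 colors suffice: color a → {0, 1, 7}; color b → {2, 3, 4, 6}; color c → {5}.
Since 4 ≥ 3, a proper 4-coloring certainly exists.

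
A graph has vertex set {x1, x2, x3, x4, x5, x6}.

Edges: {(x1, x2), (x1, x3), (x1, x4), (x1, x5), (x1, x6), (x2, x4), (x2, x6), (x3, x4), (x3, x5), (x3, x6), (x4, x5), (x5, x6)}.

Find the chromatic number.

4

x1, x3, x5, x6 are pairwise adjacent (a clique of size 4), so at least 4 colors are needed.
4 colors suffice: color 1 → {x1}; color 2 → {x2, x5}; color 3 → {x3}; color 4 → {x4, x6}. Each edge has distinct colors on its endpoints.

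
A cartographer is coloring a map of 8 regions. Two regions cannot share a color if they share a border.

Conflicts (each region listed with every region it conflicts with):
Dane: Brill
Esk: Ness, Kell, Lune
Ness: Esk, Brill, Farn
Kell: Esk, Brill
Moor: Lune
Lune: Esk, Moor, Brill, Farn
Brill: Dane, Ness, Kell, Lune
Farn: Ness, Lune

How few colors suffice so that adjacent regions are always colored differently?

2

Ness and Farn conflict, so at least 2 colors are needed.
One proper 2-coloring: Dane=1, Esk=2, Ness=1, Kell=1, Moor=2, Lune=1, Brill=2, Farn=2. Each listed conflict is separated.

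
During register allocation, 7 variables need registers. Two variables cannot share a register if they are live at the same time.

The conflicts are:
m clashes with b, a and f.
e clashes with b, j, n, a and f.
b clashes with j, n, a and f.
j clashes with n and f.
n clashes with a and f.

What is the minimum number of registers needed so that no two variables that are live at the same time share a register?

5

e, b, j, n, f pairwise conflict, so at least 5 registers are needed.
5 registers suffice: register 1 → {b}; register 2 → {a, f}; register 3 → {m, n}; register 4 → {e}; register 5 → {j}. Every pair that conflicts lands in different registers.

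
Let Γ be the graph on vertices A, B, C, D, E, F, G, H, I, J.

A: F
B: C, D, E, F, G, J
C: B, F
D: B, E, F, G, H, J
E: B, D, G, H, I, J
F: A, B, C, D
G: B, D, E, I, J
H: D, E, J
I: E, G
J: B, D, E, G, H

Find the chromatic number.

5

B, D, E, G, J are pairwise adjacent (a clique of size 5), so at least 5 colors are needed.
A valid assignment using 5 colors: A=1, B=1, C=2, D=2, E=3, F=3, G=5, H=1, I=1, J=4. Every edge joins two different colors.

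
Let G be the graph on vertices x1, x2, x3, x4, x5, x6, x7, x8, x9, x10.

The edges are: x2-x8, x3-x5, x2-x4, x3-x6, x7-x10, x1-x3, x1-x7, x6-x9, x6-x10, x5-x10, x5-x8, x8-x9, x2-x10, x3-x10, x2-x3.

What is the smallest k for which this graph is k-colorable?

3

x3, x6, x10 are pairwise adjacent, so at least 3 colors are needed.
One proper 3-coloring: x1=1, x2=3, x3=2, x4=1, x5=3, x6=3, x7=2, x8=1, x9=2, x10=1. No two adjacent vertices share a color.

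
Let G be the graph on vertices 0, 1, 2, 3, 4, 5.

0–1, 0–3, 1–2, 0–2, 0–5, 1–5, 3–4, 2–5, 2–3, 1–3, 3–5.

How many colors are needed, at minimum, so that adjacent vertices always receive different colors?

5

0, 1, 2, 3, 5 form a clique, so at least 5 colors are needed.
5 colors suffice: 0=blue, 1=green, 2=yellow, 3=red, 4=blue, 5=purple. Every edge joins two different colors.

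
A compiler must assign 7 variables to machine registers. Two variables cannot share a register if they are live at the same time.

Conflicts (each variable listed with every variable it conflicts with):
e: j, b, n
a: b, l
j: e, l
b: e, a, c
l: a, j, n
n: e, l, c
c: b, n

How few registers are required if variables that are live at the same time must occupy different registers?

The cycle l-a-b-e-j-l has odd length 5, so it cannot be 2-colored; at least 3 registers are needed.
3 registers suffice: register 1 → {b, l}; register 2 → {a, j, n}; register 3 → {e, c}. No two conflicting variables share a register.

3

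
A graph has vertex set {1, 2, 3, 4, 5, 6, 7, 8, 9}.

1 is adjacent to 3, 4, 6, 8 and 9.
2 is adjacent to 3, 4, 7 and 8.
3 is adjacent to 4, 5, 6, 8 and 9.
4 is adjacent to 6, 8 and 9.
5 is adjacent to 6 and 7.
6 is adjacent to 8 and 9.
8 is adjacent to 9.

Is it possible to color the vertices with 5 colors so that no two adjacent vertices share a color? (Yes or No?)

1, 3, 4, 6, 8, 9 are pairwise adjacent (a clique of size 6), so at least 6 colors are needed.
So 5 colors are not enough.

No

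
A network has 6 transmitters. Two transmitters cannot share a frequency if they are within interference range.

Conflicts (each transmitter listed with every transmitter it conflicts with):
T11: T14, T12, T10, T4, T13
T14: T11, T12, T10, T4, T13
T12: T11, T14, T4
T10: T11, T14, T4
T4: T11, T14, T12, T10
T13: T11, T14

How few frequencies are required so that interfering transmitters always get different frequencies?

4

T11, T14, T10, T4 all conflict with each other, so at least 4 frequencies are needed.
Using 4 frequencies: T11=1, T14=2, T12=4, T10=4, T4=3, T13=3. Each listed conflict is separated.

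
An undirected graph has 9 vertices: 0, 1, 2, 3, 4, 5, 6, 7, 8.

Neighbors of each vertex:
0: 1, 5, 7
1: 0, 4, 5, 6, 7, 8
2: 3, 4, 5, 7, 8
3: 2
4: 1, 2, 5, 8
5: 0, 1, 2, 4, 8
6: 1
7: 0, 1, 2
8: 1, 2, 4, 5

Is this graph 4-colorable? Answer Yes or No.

Yes

The chromatic number is 4. 1, 4, 5, 8 are pairwise adjacent (a clique of size 4), so at least 4 colors are needed.
A valid assignment using 4 colors: 0=c, 1=a, 2=a, 3=b, 4=d, 5=b, 6=b, 7=b, 8=c.
That is already a proper 4-coloring.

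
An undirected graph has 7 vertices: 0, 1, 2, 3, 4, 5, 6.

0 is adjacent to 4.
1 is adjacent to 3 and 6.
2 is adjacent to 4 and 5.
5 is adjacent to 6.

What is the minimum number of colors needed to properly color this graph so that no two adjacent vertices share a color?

2 and 4 are adjacent, so at least 2 colors are needed.
2 colors suffice: color a → {0, 2, 3, 6}; color b → {1, 4, 5}. Each edge has distinct colors on its endpoints.

2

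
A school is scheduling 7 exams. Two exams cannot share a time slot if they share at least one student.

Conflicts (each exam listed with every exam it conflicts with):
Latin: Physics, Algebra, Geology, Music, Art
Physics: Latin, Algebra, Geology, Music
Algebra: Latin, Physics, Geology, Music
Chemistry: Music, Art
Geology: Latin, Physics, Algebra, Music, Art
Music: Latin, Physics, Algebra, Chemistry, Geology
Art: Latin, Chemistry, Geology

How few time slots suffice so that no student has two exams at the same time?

5

Latin, Physics, Algebra, Geology, Music pairwise conflict, so at least 5 time slots are needed.
5 time slots suffice: time slot 1 → {Chemistry, Geology}; time slot 2 → {Music, Art}; time slot 3 → {Latin}; time slot 4 → {Algebra}; time slot 5 → {Physics}. Every pair that conflicts lands in different time slots.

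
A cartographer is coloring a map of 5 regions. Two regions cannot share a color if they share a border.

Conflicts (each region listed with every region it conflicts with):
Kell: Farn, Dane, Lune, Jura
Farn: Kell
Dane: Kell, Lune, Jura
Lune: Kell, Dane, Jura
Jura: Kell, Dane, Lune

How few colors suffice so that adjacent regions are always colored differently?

Kell, Dane, Lune, Jura all conflict with each other, so at least 4 colors are needed.
One proper 4-coloring: Kell=1, Farn=2, Dane=4, Lune=2, Jura=3. Each listed conflict is separated.

4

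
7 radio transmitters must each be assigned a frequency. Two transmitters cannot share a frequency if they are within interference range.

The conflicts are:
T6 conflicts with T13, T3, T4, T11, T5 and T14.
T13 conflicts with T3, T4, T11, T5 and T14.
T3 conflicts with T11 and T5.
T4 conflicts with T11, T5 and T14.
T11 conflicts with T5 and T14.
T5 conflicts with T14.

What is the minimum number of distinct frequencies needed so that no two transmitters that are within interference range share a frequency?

T6, T13, T4, T11, T5, T14 are mutually in conflict, so at least 6 frequencies are needed.
A valid assignment using 6 frequencies: T6=1, T13=4, T3=5, T4=5, T11=2, T5=3, T14=6. No two conflicting transmitters share a frequency.

6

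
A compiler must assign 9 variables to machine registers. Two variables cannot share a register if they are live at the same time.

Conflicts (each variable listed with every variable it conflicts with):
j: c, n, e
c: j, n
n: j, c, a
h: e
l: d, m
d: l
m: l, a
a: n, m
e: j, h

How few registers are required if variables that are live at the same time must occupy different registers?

j, c, n pairwise conflict, so at least 3 registers are needed.
A valid assignment using 3 registers: j=1, c=3, n=2, h=1, l=2, d=1, m=1, a=3, e=2. No two conflicting variables share a register.

3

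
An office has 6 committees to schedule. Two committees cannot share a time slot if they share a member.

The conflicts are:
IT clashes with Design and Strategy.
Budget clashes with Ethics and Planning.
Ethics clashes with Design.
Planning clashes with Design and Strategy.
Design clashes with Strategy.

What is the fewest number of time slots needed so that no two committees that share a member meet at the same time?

IT, Design, Strategy all conflict with each other, so at least 3 time slots are needed.
Using 3 time slots: IT=2, Budget=1, Ethics=2, Planning=2, Design=1, Strategy=3. No two conflicting committees share a time slot.

3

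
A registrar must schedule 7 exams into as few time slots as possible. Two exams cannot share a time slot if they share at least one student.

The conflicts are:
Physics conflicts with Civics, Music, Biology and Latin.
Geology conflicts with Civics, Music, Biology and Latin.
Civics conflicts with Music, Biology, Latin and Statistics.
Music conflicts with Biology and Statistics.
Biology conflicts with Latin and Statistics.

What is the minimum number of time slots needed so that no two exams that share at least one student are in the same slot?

Physics, Civics, Biology, Latin are mutually in conflict, so at least 4 time slots are needed.
Using 4 time slots: Physics=4, Geology=4, Civics=1, Music=3, Biology=2, Latin=3, Statistics=4. Every pair that conflicts lands in different time slots.

4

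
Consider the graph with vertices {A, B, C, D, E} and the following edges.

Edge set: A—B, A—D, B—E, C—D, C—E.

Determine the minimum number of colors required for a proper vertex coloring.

The cycle D-C-E-B-A-D has odd length 5, so it cannot be 2-colored; at least 3 colors are needed.
A valid assignment using 3 colors: A=1, B=2, C=2, D=3, E=1. Every edge joins two different colors.

3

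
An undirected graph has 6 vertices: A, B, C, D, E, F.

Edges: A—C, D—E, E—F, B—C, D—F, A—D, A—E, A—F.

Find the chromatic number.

A, D, E, F form a clique, so at least 4 colors are needed.
4 colors suffice: color 1 → {A, B}; color 2 → {C, D}; color 3 → {F}; color 4 → {E}. No two adjacent vertices share a color.

4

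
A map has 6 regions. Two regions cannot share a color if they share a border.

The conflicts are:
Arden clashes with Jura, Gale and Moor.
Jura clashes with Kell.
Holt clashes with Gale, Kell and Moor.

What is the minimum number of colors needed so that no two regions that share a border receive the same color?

The cycle Kell-Holt-Moor-Arden-Jura-Kell has odd length 5, so it cannot be 2-colored; at least 3 colors are needed.
3 colors suffice: color 1 → {Arden, Holt}; color 2 → {Jura, Gale, Moor}; color 3 → {Kell}. No two conflicting regions share a color.

3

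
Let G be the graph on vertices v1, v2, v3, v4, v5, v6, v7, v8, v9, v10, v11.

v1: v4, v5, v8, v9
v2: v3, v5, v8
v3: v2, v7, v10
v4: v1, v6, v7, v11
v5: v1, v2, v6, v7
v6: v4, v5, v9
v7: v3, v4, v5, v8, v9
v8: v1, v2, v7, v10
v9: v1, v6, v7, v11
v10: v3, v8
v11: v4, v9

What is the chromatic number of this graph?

2

v2 and v8 are adjacent, so at least 2 colors are needed.
2 colors suffice: color 1 → {v1, v2, v6, v7, v10, v11}; color 2 → {v3, v4, v5, v8, v9}. No two adjacent vertices share a color.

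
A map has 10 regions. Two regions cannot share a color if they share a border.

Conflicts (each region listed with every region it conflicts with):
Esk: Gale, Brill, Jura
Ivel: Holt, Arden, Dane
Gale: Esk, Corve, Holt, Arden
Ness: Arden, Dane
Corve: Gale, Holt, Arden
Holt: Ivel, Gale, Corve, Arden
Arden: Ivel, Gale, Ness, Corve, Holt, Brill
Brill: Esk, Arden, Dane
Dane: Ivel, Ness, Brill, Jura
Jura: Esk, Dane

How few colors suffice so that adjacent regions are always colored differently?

Gale, Corve, Holt, Arden all conflict with each other, so at least 4 colors are needed.
4 colors suffice: color 1 → {Esk, Arden, Dane}; color 2 → {Ivel, Gale, Ness, Brill, Jura}; color 3 → {Holt}; color 4 → {Corve}. Every pair that conflicts lands in different colors.

4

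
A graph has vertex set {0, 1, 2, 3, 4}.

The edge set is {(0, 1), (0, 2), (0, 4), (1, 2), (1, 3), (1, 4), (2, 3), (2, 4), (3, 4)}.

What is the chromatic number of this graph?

1, 2, 3, 4 are mutually adjacent (a clique of size 4), so at least 4 colors are needed.
4 colors suffice: color a → {1}; color b → {2}; color c → {4}; color d → {0, 3}. Every edge joins two different colors.

4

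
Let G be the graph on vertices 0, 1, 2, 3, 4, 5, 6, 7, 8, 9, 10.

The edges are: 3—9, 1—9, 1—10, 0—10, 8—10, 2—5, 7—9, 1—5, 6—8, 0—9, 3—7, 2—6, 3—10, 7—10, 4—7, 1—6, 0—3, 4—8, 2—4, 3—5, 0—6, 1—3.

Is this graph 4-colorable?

Yes

The chromatic number is 3. 3, 7, 9 are mutually adjacent, so at least 3 colors are needed.
3 colors suffice: color a → {3, 4, 6}; color b → {5, 9, 10}; color c → {0, 1, 2, 7, 8}.
Since 4 ≥ 3, a proper 4-coloring certainly exists.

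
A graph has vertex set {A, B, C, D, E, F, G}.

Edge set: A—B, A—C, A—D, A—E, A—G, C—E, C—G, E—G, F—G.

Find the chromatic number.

A, C, E, G are pairwise adjacent (a clique of size 4), so at least 4 colors are needed.
One proper 4-coloring: A=1, B=2, C=3, D=2, E=4, F=1, G=2. No two adjacent vertices share a color.

4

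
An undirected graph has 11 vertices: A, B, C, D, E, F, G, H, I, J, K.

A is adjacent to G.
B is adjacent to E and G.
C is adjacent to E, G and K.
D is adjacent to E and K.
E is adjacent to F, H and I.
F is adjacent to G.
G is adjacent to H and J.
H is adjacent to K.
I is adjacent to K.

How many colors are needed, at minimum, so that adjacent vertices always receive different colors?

2

G and J are adjacent, so at least 2 colors are needed.
One proper 2-coloring: A=2, B=2, C=2, D=2, E=1, F=2, G=1, H=2, I=2, J=2, K=1. Every edge joins two different colors.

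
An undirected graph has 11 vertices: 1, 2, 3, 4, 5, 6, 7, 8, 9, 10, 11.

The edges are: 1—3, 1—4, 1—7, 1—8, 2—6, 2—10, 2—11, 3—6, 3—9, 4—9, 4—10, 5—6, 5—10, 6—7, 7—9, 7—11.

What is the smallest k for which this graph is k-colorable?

2

5 and 6 are adjacent, so at least 2 colors are needed.
One proper 2-coloring: 1=b, 2=a, 3=a, 4=a, 5=a, 6=b, 7=a, 8=a, 9=b, 10=b, 11=b. No two adjacent vertices share a color.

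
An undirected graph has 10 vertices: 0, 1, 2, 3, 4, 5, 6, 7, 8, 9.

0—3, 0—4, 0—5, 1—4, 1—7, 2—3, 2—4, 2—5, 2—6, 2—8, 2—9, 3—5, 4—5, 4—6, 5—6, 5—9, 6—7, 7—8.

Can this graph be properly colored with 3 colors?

No

2, 4, 5, 6 are pairwise adjacent (a clique of size 4), so at least 4 colors are needed.
So 3 colors are not enough.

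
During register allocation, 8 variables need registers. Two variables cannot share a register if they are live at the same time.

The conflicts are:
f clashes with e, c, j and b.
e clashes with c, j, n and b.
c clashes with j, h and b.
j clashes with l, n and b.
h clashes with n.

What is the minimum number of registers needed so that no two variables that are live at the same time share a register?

f, e, c, j, b pairwise conflict, so at least 5 registers are needed.
5 registers suffice: register 1 → {j, h}; register 2 → {c, l, n}; register 3 → {e}; register 4 → {f}; register 5 → {b}. Every pair that conflicts lands in different registers.

5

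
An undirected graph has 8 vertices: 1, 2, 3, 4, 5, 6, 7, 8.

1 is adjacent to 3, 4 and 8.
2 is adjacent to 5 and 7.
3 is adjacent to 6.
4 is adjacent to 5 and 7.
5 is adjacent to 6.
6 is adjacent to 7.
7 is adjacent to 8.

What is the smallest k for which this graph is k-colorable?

The cycle 1-3-6-7-8-1 has odd length 5, so it cannot be 2-colored; at least 3 colors are needed.
3 colors suffice: 1=red, 2=blue, 3=green, 4=blue, 5=red, 6=blue, 7=red, 8=blue. Every edge joins two different colors.

3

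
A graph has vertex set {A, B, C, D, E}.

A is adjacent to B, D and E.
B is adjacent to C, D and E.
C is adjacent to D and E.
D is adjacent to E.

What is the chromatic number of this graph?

A, B, D, E are pairwise adjacent (a clique of size 4), so at least 4 colors are needed.
4 colors suffice: color 1 → {E}; color 2 → {B}; color 3 → {D}; color 4 → {A, C}. No two adjacent vertices share a color.

4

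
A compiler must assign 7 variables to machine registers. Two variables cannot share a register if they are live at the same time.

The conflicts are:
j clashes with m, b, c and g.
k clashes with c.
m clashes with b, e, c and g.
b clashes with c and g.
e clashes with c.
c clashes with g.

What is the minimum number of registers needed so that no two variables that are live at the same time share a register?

j, m, b, c, g all conflict with each other, so at least 5 registers are needed.
5 registers suffice: register 1 → {c}; register 2 → {k, m}; register 3 → {e, g}; register 4 → {b}; register 5 → {j}. Each listed conflict is separated.

5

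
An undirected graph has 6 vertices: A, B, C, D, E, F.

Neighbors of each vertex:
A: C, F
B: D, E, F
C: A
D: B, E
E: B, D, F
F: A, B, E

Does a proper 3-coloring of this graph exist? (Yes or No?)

Yes

The chromatic number is 3. B, E, F form a triangle, so at least 3 colors are needed.
3 colors suffice: color 1 → {C, D, F}; color 2 → {A, B}; color 3 → {E}.
That is already a proper 3-coloring.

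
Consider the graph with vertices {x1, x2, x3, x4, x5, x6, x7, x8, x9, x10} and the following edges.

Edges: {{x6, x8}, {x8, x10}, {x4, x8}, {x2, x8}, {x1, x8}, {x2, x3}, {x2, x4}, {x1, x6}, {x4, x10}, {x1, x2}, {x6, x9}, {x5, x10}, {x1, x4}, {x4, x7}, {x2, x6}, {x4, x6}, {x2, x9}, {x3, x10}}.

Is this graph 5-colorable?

Yes

The chromatic number is 5. x1, x2, x4, x6, x8 are pairwise adjacent (a clique of size 5), so at least 5 colors are needed.
5 colors suffice: color R → {x2, x7, x10}; color B → {x3, x4, x5, x9}; color G → {x8}; color Y → {x6}; color P → {x1}.
That is already a proper 5-coloring.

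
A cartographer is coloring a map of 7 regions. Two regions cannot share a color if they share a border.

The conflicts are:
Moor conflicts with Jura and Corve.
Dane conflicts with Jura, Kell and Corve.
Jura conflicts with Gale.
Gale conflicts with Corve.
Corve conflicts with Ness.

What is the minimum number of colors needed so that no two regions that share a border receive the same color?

2

Moor and Corve conflict, so at least 2 colors are needed.
2 colors suffice: color 1 → {Jura, Kell, Corve}; color 2 → {Moor, Dane, Gale, Ness}. Every pair that conflicts lands in different colors.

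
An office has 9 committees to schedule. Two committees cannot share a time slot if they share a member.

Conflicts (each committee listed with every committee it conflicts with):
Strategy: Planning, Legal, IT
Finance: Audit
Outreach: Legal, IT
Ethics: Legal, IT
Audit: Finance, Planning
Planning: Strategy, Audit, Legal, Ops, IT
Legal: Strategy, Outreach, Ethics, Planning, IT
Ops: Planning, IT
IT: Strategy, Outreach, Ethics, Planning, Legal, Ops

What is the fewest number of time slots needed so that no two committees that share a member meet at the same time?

4

Strategy, Planning, Legal, IT are mutually in conflict, so at least 4 time slots are needed.
A valid assignment using 4 time slots: Strategy=4, Finance=2, Outreach=2, Ethics=2, Audit=1, Planning=2, Legal=3, Ops=3, IT=1. Each listed conflict is separated.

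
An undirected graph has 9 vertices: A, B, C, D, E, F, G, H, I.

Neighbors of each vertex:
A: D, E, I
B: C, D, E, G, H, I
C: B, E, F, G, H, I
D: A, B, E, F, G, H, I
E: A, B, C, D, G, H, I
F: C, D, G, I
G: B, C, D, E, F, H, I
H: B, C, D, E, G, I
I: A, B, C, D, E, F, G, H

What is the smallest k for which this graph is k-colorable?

6

B, D, E, G, H, I are mutually adjacent (a clique of size 6), so at least 6 colors are needed.
6 colors suffice: color 1 → {I}; color 2 → {C, D}; color 3 → {E, F}; color 4 → {A, G}; color 5 → {B}; color 6 → {H}. Each edge has distinct colors on its endpoints.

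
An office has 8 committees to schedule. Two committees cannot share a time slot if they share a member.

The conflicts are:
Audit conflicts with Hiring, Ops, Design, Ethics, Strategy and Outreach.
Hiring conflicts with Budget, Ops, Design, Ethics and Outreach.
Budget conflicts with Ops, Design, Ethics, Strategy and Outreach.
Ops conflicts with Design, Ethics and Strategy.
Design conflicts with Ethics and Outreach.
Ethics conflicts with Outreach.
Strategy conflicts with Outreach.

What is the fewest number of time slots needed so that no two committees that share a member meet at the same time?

Hiring, Budget, Ops, Design, Ethics pairwise conflict, so at least 5 time slots are needed.
Using 5 time slots: Audit=2, Hiring=4, Budget=2, Ops=1, Design=3, Ethics=5, Strategy=3, Outreach=1. Every pair that conflicts lands in different time slots.

5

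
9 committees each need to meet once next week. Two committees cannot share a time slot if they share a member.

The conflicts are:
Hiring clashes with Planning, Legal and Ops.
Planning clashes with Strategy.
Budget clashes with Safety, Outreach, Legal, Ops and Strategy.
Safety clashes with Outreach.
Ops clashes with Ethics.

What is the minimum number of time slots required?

Budget, Safety, Outreach all conflict with each other, so at least 3 time slots are needed.
A valid assignment using 3 time slots: Hiring=1, Planning=3, Budget=1, Safety=2, Outreach=3, Legal=2, Ops=2, Ethics=1, Strategy=2. Every pair that conflicts lands in different time slots.

3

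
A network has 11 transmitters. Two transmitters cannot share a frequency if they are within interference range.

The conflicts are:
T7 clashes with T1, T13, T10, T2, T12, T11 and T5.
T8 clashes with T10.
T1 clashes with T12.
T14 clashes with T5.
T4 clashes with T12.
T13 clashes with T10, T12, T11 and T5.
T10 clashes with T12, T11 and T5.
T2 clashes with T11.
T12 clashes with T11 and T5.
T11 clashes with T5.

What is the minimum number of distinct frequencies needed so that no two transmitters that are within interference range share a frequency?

6

T7, T13, T10, T12, T11, T5 all conflict with each other, so at least 6 frequencies are needed.
Using 6 frequencies: T7=1, T8=1, T1=3, T14=1, T4=1, T13=6, T10=4, T2=2, T12=2, T11=3, T5=5. Every pair that conflicts lands in different frequencies.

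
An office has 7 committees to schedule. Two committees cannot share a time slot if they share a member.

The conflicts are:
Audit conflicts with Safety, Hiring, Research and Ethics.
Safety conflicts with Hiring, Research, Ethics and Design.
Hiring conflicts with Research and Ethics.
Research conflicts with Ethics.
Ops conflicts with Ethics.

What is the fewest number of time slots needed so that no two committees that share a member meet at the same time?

Audit, Safety, Hiring, Research, Ethics pairwise conflict, so at least 5 time slots are needed.
5 time slots suffice: Audit=5, Safety=2, Hiring=4, Research=3, Ops=2, Ethics=1, Design=1. Each listed conflict is separated.

5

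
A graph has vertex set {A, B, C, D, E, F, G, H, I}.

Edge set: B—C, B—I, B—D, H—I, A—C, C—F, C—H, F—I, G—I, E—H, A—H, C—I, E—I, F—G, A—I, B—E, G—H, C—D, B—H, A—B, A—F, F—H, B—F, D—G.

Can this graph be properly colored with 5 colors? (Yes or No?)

No

A, B, C, F, H, I are mutually adjacent (a clique of size 6), so at least 6 colors are needed.
So 5 colors are not enough.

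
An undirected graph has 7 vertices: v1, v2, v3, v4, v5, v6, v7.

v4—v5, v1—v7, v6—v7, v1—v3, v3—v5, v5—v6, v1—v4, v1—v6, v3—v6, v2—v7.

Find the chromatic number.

v1, v6, v7 form a triangle, so at least 3 colors are needed.
One proper 3-coloring: v1=red, v2=red, v3=green, v4=blue, v5=red, v6=blue, v7=green. Every edge joins two different colors.

3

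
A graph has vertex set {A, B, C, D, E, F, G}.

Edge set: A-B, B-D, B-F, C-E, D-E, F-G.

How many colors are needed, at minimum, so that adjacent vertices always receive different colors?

2

C and E are adjacent, so at least 2 colors are needed.
A valid assignment using 2 colors: A=2, B=1, C=2, D=2, E=1, F=2, G=1. Each edge has distinct colors on its endpoints.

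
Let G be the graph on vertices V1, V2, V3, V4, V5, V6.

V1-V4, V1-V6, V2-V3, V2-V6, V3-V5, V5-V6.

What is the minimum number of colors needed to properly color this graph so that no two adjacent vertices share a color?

2

V1 and V6 are adjacent, so at least 2 colors are needed.
One proper 2-coloring: V1=blue, V2=blue, V3=red, V4=red, V5=blue, V6=red. No two adjacent vertices share a color.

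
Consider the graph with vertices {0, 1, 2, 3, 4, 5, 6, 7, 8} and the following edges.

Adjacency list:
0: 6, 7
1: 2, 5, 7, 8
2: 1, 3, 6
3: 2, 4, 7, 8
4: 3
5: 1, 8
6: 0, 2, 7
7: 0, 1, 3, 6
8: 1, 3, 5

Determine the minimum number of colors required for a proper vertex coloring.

3

0, 6, 7 form a triangle, so at least 3 colors are needed.
One proper 3-coloring: 0=c, 1=b, 2=a, 3=b, 4=a, 5=c, 6=b, 7=a, 8=a. Each edge has distinct colors on its endpoints.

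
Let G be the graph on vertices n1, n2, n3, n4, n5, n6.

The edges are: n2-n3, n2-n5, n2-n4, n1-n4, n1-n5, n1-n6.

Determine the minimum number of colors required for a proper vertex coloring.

2

n1 and n5 are adjacent, so at least 2 colors are needed.
2 colors suffice: color 1 → {n1, n2}; color 2 → {n3, n4, n5, n6}. Each edge has distinct colors on its endpoints.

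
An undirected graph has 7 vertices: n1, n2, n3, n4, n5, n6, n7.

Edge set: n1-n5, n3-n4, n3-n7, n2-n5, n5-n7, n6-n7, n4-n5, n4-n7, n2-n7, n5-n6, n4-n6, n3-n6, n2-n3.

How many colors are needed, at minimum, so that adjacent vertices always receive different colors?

4

n4, n5, n6, n7 are pairwise adjacent (a clique of size 4), so at least 4 colors are needed.
A valid assignment using 4 colors: n1=2, n2=3, n3=1, n4=3, n5=1, n6=4, n7=2. No two adjacent vertices share a color.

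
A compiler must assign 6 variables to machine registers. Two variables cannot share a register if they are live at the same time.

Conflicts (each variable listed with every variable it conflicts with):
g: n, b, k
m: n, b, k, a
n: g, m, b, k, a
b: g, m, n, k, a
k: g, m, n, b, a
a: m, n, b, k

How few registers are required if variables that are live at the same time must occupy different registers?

5

m, n, b, k, a pairwise conflict, so at least 5 registers are needed.
A valid assignment using 5 registers: g=4, m=4, n=3, b=1, k=2, a=5. Each listed conflict is separated.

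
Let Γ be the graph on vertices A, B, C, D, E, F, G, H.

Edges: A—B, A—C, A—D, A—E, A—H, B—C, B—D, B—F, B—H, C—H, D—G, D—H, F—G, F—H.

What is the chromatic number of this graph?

4

A, B, D, H are mutually adjacent (a clique of size 4), so at least 4 colors are needed.
4 colors suffice: color red → {A, F}; color blue → {B, E, G}; color green → {H}; color yellow → {C, D}. Every edge joins two different colors.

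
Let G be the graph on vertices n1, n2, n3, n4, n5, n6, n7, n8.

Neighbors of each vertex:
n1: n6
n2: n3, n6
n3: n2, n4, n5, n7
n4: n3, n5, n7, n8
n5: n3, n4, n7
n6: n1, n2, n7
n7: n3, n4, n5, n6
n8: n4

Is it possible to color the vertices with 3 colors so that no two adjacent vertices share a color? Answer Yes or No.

No

n3, n4, n5, n7 are mutually adjacent (a clique of size 4), so at least 4 colors are needed.
So 3 colors are not enough.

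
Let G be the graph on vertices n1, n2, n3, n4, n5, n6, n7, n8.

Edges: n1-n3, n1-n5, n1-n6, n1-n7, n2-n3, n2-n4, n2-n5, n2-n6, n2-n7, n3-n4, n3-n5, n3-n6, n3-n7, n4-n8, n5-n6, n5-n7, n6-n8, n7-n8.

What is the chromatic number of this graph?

n2, n3, n5, n7 form a clique, so at least 4 colors are needed.
4 colors suffice: n1=3, n2=3, n3=1, n4=2, n5=4, n6=2, n7=2, n8=1. Each edge has distinct colors on its endpoints.

4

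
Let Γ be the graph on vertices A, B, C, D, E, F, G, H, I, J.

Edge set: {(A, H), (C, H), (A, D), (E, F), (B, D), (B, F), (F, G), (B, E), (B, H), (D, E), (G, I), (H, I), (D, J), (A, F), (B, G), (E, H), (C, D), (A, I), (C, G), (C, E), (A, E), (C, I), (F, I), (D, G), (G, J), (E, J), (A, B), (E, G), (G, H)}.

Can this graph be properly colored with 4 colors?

The chromatic number is 4. B, E, G, H form a clique, so at least 4 colors are needed.
4 colors suffice: A=2, B=3, C=3, D=4, E=1, F=4, G=2, H=4, I=1, J=3.
That is already a proper 4-coloring.

Yes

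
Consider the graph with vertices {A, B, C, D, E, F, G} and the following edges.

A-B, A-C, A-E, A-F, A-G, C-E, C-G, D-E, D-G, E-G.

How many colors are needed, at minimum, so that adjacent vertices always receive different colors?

A, C, E, G are pairwise adjacent (a clique of size 4), so at least 4 colors are needed.
4 colors suffice: A=1, B=2, C=4, D=1, E=3, F=2, G=2. Each edge has distinct colors on its endpoints.

4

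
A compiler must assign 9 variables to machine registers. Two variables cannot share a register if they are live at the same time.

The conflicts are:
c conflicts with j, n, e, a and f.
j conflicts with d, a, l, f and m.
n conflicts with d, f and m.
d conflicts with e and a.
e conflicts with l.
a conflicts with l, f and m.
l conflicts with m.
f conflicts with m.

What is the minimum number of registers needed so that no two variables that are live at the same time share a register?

j, a, l, m all conflict with each other, so at least 4 registers are needed.
Using 4 registers: c=3, j=2, n=1, d=3, e=1, a=1, l=4, f=4, m=3. Every pair that conflicts lands in different registers.

4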